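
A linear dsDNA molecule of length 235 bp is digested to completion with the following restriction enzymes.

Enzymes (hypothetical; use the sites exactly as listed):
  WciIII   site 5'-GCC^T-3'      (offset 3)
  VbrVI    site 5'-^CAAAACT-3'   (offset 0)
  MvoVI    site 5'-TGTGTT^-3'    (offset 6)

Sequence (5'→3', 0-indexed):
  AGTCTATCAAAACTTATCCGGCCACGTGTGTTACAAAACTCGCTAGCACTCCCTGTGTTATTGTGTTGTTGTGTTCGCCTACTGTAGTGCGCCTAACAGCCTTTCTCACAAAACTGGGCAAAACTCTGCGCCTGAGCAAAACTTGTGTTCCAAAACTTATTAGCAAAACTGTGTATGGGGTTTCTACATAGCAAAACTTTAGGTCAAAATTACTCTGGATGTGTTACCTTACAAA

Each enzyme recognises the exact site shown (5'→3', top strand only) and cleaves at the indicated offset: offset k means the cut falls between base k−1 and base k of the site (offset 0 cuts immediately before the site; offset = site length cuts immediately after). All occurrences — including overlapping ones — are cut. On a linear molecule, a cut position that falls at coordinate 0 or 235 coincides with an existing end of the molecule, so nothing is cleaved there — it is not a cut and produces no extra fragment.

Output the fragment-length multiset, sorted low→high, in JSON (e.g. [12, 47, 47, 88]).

[1,1,4,4,7,7,8,8,8,10,10,13,13,14,14,25,26,28,34]

Scan for sites:
  WciIII GCCT/3: at [76, 90, 98, 129] ⇒ [79, 93, 101, 132]
  VbrVI CAAAACT/0: at [7, 33, 108, 118, 136, 150, 163, 191] ⇒ [7, 33, 108, 118, 136, 150, 163, 191]
  MvoVI TGTGTT/6: at [26, 53, 61, 69, 143, 219] ⇒ [32, 59, 67, 75, 149, 225]

All cut coordinates (distinct, sorted): [7, 32, 33, 59, 67, 75, 79, 93, 101, 108, 118, 132, 136, 149, 150, 163, 191, 225]

Fragment lengths:
  [0,7): 7 bp
  [7,32): 25 bp
  [32,33): 1 bp
  [33,59): 26 bp
  [59,67): 8 bp
  [67,75): 8 bp
  [75,79): 4 bp
  [79,93): 14 bp
  [93,101): 8 bp
  [101,108): 7 bp
  [108,118): 10 bp
  [118,132): 14 bp
  [132,136): 4 bp
  [136,149): 13 bp
  [149,150): 1 bp
  [150,163): 13 bp
  [163,191): 28 bp
  [191,225): 34 bp
  [225,235): 10 bp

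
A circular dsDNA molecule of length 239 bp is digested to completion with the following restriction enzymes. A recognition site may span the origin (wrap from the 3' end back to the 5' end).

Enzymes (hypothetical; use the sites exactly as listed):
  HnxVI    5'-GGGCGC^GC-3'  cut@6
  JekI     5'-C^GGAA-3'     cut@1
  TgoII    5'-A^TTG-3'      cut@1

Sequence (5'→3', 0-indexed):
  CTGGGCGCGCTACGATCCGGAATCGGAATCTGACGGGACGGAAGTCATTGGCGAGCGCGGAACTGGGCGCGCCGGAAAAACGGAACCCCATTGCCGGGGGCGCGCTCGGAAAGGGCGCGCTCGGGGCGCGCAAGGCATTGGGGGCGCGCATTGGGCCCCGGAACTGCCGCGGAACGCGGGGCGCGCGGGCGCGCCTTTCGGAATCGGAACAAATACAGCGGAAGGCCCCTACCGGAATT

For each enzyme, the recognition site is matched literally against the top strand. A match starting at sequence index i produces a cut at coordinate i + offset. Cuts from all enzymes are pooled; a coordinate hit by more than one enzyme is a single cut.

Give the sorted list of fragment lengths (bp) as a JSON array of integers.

[3,3,4,6,6,7,8,8,8,8,9,9,10,10,11,11,11,11,12,13,14,14,14,14,15]

Per-enzyme occurrences:
  HnxVI GGGCGCGC/6: at [2, 64, 97, 112, 123, 141, 178, 186] ⇒ [8, 70, 103, 118, 129, 147, 184, 192]
  JekI CGGAA/1: at [17, 23, 38, 57, 72, 80, 106, 158, 169, 198, 204, 218, 232] ⇒ [18, 24, 39, 58, 73, 81, 107, 159, 170, 199, 205, 219, 233]
  TgoII ATTG/1: at [46, 89, 136, 149] ⇒ [47, 90, 137, 150]

All cut coordinates (distinct, sorted): [8, 18, 24, 39, 47, 58, 70, 73, 81, 90, 103, 107, 118, 129, 137, 147, 150, 159, 170, 184, 192, 199, 205, 219, 233]

Fragment lengths:
  8→18: 10 bp
  18→24: 6 bp
  24→39: 15 bp
  39→47: 8 bp
  47→58: 11 bp
  58→70: 12 bp
  70→73: 3 bp
  73→81: 8 bp
  81→90: 9 bp
  90→103: 13 bp
  103→107: 4 bp
  107→118: 11 bp
  118→129: 11 bp
  129→137: 8 bp
  137→147: 10 bp
  147→150: 3 bp
  150→159: 9 bp
  159→170: 11 bp
  170→184: 14 bp
  184→192: 8 bp
  192→199: 7 bp
  199→205: 6 bp
  205→219: 14 bp
  219→233: 14 bp
  233→8 (wrap): 239-233+8 = 14 bp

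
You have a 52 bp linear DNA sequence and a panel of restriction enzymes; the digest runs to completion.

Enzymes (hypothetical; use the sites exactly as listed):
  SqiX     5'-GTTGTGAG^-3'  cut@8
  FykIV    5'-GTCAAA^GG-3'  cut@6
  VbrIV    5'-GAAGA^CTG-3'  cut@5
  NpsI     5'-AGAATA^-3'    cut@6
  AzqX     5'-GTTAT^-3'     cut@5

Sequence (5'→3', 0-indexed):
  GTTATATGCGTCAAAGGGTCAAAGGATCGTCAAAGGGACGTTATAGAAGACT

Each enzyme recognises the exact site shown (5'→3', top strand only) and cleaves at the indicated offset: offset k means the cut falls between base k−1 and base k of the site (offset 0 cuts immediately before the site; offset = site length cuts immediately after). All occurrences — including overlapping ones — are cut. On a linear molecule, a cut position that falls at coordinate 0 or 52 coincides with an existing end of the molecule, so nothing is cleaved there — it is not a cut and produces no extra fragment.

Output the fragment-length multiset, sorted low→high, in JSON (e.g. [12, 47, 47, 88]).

[5,8,8,10,10,11]

Per-enzyme occurrences:
  SqiX (GTTGTGAG, off=8): no sites
  FykIV (GTCAAAGG, off=6): starts [9, 17, 28] → cuts [15, 23, 34]
  VbrIV (GAAGACTG, off=5): no sites
  NpsI (AGAATA, off=6): no sites
  AzqX (GTTAT, off=5): starts [0, 39] → cuts [5, 44]

Pooled cuts: [5, 15, 23, 34, 44]

Fragments:
  [0,5): 5 bp
  [5,15): 10 bp
  [15,23): 8 bp
  [23,34): 11 bp
  [34,44): 10 bp
  [44,52): 8 bp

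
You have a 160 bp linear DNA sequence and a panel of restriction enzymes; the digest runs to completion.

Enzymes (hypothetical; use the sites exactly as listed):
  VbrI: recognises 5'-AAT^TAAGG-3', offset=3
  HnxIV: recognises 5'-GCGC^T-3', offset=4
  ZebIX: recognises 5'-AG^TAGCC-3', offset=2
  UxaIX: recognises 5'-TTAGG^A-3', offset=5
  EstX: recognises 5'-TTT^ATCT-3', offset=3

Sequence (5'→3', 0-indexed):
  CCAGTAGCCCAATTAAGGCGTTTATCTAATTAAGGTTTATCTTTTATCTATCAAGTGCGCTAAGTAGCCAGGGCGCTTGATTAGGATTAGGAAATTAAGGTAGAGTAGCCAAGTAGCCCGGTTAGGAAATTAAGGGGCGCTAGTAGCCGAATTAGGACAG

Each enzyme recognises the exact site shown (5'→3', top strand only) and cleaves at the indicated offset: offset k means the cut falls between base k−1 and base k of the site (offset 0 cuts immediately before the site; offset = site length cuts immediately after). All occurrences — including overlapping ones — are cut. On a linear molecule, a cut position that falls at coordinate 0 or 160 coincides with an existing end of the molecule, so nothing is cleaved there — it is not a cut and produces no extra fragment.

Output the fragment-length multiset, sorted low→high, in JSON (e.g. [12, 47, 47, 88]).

Site scan:
  VbrI AATTAAGG/3: at [10, 27, 92, 127] ⇒ [13, 30, 95, 130]
  HnxIV GCGCT/4: at [56, 72, 136] ⇒ [60, 76, 140]
  ZebIX AGTAGCC/2: at [2, 62, 103, 111, 141] ⇒ [4, 64, 105, 113, 143]
  UxaIX TTAGGA/5: at [80, 86, 121, 151] ⇒ [85, 91, 126, 156]
  EstX TTTATCT/3: at [20, 35, 42] ⇒ [23, 38, 45]

All cut coordinates (distinct, sorted): [4, 13, 23, 30, 38, 45, 60, 64, 76, 85, 91, 95, 105, 113, 126, 130, 140, 143, 156]

Fragments:
  [0,4): 4 bp
  [4,13): 9 bp
  [13,23): 10 bp
  [23,30): 7 bp
  [30,38): 8 bp
  [38,45): 7 bp
  [45,60): 15 bp
  [60,64): 4 bp
  [64,76): 12 bp
  [76,85): 9 bp
  [85,91): 6 bp
  [91,95): 4 bp
  [95,105): 10 bp
  [105,113): 8 bp
  [113,126): 13 bp
  [126,130): 4 bp
  [130,140): 10 bp
  [140,143): 3 bp
  [143,156): 13 bp
  [156,160): 4 bp

[3,4,4,4,4,4,6,7,7,8,8,9,9,10,10,10,12,13,13,15]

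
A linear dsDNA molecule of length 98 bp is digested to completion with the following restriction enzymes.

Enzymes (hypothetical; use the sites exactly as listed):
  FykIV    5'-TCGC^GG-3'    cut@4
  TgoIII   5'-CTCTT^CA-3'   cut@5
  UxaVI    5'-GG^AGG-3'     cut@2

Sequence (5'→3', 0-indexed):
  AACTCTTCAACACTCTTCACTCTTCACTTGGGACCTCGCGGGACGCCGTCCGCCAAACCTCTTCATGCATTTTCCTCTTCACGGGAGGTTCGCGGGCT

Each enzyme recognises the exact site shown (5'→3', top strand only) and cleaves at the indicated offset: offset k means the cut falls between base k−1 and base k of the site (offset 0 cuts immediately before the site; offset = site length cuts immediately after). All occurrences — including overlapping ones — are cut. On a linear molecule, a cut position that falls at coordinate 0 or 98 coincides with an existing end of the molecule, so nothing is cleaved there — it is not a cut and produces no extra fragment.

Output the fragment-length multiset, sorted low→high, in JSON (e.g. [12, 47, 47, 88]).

[5,6,7,7,8,10,15,16,24]

Scan for sites:
  FykIV (TCGCGG, off=4): starts [35, 89] → cuts [39, 93]
  TgoIII (CTCTTCA, off=5): starts [2, 12, 19, 58, 74] → cuts [7, 17, 24, 63, 79]
  UxaVI (GGAGG, off=2): starts [83] → cuts [85]

Pooled cuts: [7, 17, 24, 39, 63, 79, 85, 93]

Fragments:
  [0,7): 7 bp
  [7,17): 10 bp
  [17,24): 7 bp
  [24,39): 15 bp
  [39,63): 24 bp
  [63,79): 16 bp
  [79,85): 6 bp
  [85,93): 8 bp
  [93,98): 5 bp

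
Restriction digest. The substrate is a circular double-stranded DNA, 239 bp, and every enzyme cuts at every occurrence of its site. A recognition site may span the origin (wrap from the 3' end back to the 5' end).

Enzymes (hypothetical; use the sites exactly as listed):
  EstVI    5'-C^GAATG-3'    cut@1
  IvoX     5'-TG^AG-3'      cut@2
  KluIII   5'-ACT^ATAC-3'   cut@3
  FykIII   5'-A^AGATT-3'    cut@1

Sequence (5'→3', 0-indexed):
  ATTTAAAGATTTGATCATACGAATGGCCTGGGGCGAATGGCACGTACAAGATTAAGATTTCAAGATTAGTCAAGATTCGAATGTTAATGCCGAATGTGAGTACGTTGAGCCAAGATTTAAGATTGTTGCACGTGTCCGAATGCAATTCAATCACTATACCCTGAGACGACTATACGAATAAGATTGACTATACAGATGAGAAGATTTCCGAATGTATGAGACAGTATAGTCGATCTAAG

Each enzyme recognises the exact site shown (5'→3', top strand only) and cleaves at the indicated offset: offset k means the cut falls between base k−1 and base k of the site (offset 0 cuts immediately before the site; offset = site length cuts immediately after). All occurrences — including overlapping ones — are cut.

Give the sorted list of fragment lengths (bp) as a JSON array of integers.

Site scan:
  EstVI (CGAATG, off=1): starts [19, 33, 77, 90, 136, 208] → cuts [20, 34, 78, 91, 137, 209]
  IvoX (TGAG, off=2): starts [96, 105, 161, 196, 216] → cuts [98, 107, 163, 198, 218]
  KluIII (ACTATAC, off=3): starts [152, 168, 186] → cuts [155, 171, 189]
  FykIII (AAGATT, off=1): starts [5, 47, 53, 61, 71, 111, 118, 179, 200, 236] → cuts [6, 48, 54, 62, 72, 112, 119, 180, 201, 237]

All cut coordinates (distinct, sorted): [6, 20, 34, 48, 54, 62, 72, 78, 91, 98, 107, 112, 119, 137, 155, 163, 171, 180, 189, 198, 201, 209, 218, 237]

Fragment lengths:
  6→20: 14 bp
  20→34: 14 bp
  34→48: 14 bp
  48→54: 6 bp
  54→62: 8 bp
  62→72: 10 bp
  72→78: 6 bp
  78→91: 13 bp
  91→98: 7 bp
  98→107: 9 bp
  107→112: 5 bp
  112→119: 7 bp
  119→137: 18 bp
  137→155: 18 bp
  155→163: 8 bp
  163→171: 8 bp
  171→180: 9 bp
  180→189: 9 bp
  189→198: 9 bp
  198→201: 3 bp
  201→209: 8 bp
  209→218: 9 bp
  218→237: 19 bp
  237→6 (wrap): 239-237+6 = 8 bp

[3,5,6,6,7,7,8,8,8,8,8,9,9,9,9,9,10,13,14,14,14,18,18,19]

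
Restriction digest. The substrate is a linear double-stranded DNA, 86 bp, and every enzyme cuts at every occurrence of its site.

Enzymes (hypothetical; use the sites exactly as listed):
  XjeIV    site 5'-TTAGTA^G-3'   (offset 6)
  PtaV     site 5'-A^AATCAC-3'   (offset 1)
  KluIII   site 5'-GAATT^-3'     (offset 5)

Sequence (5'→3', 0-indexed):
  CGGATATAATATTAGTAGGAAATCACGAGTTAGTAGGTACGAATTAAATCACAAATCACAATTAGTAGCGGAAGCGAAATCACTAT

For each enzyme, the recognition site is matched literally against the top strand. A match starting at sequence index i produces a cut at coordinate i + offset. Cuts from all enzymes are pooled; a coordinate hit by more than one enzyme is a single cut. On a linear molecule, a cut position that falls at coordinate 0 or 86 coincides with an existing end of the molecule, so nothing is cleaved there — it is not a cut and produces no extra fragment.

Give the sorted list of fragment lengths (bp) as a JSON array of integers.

Scan for sites:
  XjeIV (TTAGTAG, off=6): starts [11, 29, 61] → cuts [17, 35, 67]
  PtaV (AAATCAC, off=1): starts [19, 45, 52, 76] → cuts [20, 46, 53, 77]
  KluIII (GAATT, off=5): starts [40] → cuts [45]

Pooled cuts: [17, 20, 35, 45, 46, 53, 67, 77]

Fragments:
  [0,17): 17 bp
  [17,20): 3 bp
  [20,35): 15 bp
  [35,45): 10 bp
  [45,46): 1 bp
  [46,53): 7 bp
  [53,67): 14 bp
  [67,77): 10 bp
  [77,86): 9 bp

[1,3,7,9,10,10,14,15,17]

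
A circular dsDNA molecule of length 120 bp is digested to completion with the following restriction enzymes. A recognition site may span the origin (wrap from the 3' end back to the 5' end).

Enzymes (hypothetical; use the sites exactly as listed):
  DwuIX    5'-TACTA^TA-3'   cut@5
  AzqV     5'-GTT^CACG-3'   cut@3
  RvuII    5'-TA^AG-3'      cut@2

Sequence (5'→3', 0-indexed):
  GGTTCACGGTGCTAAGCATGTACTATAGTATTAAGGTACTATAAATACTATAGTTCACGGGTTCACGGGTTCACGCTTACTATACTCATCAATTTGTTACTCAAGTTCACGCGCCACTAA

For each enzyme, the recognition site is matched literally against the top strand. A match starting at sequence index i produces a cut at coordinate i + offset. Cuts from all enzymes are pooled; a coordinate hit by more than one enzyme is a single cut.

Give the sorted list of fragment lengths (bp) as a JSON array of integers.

Per-enzyme occurrences:
  DwuIX (TACTATA, off=5): starts [20, 36, 45, 77] → cuts [25, 41, 50, 82]
  AzqV (GTTCACG, off=3): starts [1, 52, 60, 68, 104] → cuts [4, 55, 63, 71, 107]
  RvuII (TAAG, off=2): starts [12, 31, 117] → cuts [14, 33, 119]

Pooled cuts: [4, 14, 25, 33, 41, 50, 55, 63, 71, 82, 107, 119]

Fragment lengths:
  4→14: 10 bp
  14→25: 11 bp
  25→33: 8 bp
  33→41: 8 bp
  41→50: 9 bp
  50→55: 5 bp
  55→63: 8 bp
  63→71: 8 bp
  71→82: 11 bp
  82→107: 25 bp
  107→119: 12 bp
  119→4 (wrap): 120-119+4 = 5 bp

[5,5,8,8,8,8,9,10,11,11,12,25]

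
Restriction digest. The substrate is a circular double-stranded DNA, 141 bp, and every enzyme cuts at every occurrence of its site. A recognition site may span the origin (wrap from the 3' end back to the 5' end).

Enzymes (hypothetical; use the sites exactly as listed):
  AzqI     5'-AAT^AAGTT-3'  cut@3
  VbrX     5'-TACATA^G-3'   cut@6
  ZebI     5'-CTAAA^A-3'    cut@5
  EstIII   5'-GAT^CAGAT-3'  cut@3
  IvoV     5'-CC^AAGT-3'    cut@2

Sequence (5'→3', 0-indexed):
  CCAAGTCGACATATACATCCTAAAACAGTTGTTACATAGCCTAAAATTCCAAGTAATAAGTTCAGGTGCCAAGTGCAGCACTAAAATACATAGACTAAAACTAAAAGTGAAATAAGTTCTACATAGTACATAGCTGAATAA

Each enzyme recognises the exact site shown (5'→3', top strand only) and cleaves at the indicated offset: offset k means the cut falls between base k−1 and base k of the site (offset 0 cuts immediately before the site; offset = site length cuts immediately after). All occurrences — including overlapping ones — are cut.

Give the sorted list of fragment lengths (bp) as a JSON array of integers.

Site scan:
  AzqI AATAAGTT/3: at [54, 110] ⇒ [57, 113]
  VbrX TACATAG/6: at [32, 86, 119, 126] ⇒ [38, 92, 125, 132]
  ZebI CTAAAA/5: at [19, 40, 80, 94, 100] ⇒ [24, 45, 85, 99, 105]
  EstIII (GATCAGAT, off=3): no sites
  IvoV CCAAGT/2: at [0, 48, 68] ⇒ [2, 50, 70]

Pooled cuts: [2, 24, 38, 45, 50, 57, 70, 85, 92, 99, 105, 113, 125, 132]

Fragments:
  2→24: 22 bp
  24→38: 14 bp
  38→45: 7 bp
  45→50: 5 bp
  50→57: 7 bp
  57→70: 13 bp
  70→85: 15 bp
  85→92: 7 bp
  92→99: 7 bp
  99→105: 6 bp
  105→113: 8 bp
  113→125: 12 bp
  125→132: 7 bp
  132→2 (wrap): 141-132+2 = 11 bp

[5,6,7,7,7,7,7,8,11,12,13,14,15,22]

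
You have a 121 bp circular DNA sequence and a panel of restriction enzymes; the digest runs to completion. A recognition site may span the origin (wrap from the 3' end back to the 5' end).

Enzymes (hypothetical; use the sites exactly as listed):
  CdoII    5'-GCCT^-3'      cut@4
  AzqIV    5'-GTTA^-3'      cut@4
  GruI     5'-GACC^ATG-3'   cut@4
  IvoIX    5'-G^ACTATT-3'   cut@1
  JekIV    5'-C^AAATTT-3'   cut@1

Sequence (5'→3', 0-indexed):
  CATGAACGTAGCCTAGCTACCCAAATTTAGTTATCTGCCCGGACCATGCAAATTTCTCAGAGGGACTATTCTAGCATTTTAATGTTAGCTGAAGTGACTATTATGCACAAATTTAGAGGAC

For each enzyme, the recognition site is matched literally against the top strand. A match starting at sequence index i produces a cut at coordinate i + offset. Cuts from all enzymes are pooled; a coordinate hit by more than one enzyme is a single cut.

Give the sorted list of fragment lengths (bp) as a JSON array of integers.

Scan for sites:
  CdoII (GCCT, off=4): starts [10] → cuts [14]
  AzqIV (GTTA, off=4): starts [29, 83] → cuts [33, 87]
  GruI (GACCATG, off=4): starts [41, 118] → cuts [1, 45]
  IvoIX (GACTATT, off=1): starts [63, 95] → cuts [64, 96]
  JekIV (CAAATTT, off=1): starts [21, 48, 107] → cuts [22, 49, 108]

All cut coordinates (distinct, sorted): [1, 14, 22, 33, 45, 49, 64, 87, 96, 108]

Fragment lengths:
  1→14: 13 bp
  14→22: 8 bp
  22→33: 11 bp
  33→45: 12 bp
  45→49: 4 bp
  49→64: 15 bp
  64→87: 23 bp
  87→96: 9 bp
  96→108: 12 bp
  108→1 (wrap): 121-108+1 = 14 bp

[4,8,9,11,12,12,13,14,15,23]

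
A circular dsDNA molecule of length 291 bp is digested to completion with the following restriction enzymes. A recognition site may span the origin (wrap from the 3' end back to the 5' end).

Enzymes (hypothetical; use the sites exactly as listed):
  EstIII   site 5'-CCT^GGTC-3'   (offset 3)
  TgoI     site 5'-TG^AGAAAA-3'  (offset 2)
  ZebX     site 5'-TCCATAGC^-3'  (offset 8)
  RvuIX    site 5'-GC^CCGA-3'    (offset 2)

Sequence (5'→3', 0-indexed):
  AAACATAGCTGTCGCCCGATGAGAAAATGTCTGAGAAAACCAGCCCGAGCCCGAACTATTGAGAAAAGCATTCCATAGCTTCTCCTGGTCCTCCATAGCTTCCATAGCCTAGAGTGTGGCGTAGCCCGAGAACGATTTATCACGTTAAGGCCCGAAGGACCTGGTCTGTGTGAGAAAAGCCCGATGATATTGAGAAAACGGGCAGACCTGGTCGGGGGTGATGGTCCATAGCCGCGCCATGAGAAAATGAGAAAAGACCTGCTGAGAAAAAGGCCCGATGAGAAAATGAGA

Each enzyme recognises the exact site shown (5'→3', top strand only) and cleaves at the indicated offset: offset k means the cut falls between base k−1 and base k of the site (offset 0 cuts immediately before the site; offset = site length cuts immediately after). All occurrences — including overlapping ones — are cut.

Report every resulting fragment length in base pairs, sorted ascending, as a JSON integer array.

[6,6,6,7,8,8,8,9,9,10,10,11,11,11,12,12,13,15,17,17,18,18,23,26]

Site scan:
  EstIII (CCTGGTC, off=3): starts [83, 159, 206] → cuts [86, 162, 209]
  TgoI (TGAGAAAA, off=2): starts [19, 31, 59, 170, 190, 239, 247, 262, 278, 286] → cuts [21, 33, 61, 172, 192, 241, 249, 264, 280, 288]
  ZebX (TCCATAGC, off=8): starts [71, 91, 100, 224] → cuts [79, 99, 108, 232]
  RvuIX (GCCCGA, off=2): starts [13, 42, 48, 123, 149, 178, 272] → cuts [15, 44, 50, 125, 151, 180, 274]

All cut coordinates (distinct, sorted): [15, 21, 33, 44, 50, 61, 79, 86, 99, 108, 125, 151, 162, 172, 180, 192, 209, 232, 241, 249, 264, 274, 280, 288]

Fragment lengths:
  15→21: 6 bp
  21→33: 12 bp
  33→44: 11 bp
  44→50: 6 bp
  50→61: 11 bp
  61→79: 18 bp
  79→86: 7 bp
  86→99: 13 bp
  99→108: 9 bp
  108→125: 17 bp
  125→151: 26 bp
  151→162: 11 bp
  162→172: 10 bp
  172→180: 8 bp
  180→192: 12 bp
  192→209: 17 bp
  209→232: 23 bp
  232→241: 9 bp
  241→249: 8 bp
  249→264: 15 bp
  264→274: 10 bp
  274→280: 6 bp
  280→288: 8 bp
  288→15 (wrap): 291-288+15 = 18 bp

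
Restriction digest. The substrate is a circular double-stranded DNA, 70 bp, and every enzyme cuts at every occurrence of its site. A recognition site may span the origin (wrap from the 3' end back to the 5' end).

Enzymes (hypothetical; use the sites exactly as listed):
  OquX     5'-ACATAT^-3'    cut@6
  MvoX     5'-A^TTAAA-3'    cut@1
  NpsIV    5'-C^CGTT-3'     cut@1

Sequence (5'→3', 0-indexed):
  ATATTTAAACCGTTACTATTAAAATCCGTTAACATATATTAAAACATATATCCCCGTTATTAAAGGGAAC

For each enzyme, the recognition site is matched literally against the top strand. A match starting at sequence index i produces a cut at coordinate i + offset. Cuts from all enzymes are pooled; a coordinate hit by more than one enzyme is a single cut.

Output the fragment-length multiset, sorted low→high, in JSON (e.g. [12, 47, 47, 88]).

Scan for sites:
  OquX (ACATAT, off=6): starts [31, 43, 68] → cuts [4, 37, 49]
  MvoX (ATTAAA, off=1): starts [17, 37, 58] → cuts [18, 38, 59]
  NpsIV (CCGTT, off=1): starts [9, 25, 53] → cuts [10, 26, 54]

Pooled cuts: [4, 10, 18, 26, 37, 38, 49, 54, 59]

Fragment lengths:
  4→10: 6 bp
  10→18: 8 bp
  18→26: 8 bp
  26→37: 11 bp
  37→38: 1 bp
  38→49: 11 bp
  49→54: 5 bp
  54→59: 5 bp
  59→4 (wrap): 70-59+4 = 15 bp

[1,5,5,6,8,8,11,11,15]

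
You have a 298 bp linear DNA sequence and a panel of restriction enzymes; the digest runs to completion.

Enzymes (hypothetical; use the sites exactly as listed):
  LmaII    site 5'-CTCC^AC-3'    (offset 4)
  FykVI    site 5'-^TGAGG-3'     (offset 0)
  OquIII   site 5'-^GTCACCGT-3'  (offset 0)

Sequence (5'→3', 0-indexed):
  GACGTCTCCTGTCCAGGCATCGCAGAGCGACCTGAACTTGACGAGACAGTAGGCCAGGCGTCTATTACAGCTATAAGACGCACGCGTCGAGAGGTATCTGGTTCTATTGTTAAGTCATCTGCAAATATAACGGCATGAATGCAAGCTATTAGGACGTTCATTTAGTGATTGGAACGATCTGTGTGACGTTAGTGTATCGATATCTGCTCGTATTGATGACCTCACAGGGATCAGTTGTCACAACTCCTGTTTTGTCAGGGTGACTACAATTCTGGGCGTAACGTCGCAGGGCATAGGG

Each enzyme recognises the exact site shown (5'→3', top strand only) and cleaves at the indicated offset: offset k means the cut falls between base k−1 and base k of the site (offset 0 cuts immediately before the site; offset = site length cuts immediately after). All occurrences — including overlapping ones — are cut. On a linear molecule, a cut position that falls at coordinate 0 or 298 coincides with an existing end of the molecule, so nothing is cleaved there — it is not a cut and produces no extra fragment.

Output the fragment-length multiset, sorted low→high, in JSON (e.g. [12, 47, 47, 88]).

[298]

Scan for sites:
  LmaII (CTCCAC, off=4): no sites
  FykVI (TGAGG, off=0): no sites
  OquIII (GTCACCGT, off=0): no sites

All cut coordinates (distinct, sorted): ∅

Fragments:
  no cuts → one linear fragment of 298 bp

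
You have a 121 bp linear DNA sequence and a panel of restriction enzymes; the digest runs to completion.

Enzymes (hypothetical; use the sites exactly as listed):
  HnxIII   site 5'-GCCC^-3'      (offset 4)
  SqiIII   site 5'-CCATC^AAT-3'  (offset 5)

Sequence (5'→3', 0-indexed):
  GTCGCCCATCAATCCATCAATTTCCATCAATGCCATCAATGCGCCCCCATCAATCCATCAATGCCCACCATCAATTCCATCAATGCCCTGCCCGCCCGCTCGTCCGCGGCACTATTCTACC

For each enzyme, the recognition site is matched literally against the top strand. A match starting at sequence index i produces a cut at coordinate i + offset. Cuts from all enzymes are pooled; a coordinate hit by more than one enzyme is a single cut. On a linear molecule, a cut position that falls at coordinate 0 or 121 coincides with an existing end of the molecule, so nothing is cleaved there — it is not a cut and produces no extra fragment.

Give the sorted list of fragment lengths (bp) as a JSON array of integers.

Scan for sites:
  HnxIII (GCCC, off=4): starts [3, 42, 62, 84, 89, 93] → cuts [7, 46, 66, 88, 93, 97]
  SqiIII (CCATCAAT, off=5): starts [5, 13, 23, 32, 46, 54, 67, 76] → cuts [10, 18, 28, 37, 51, 59, 72, 81]

Pooled cuts: [7, 10, 18, 28, 37, 46, 51, 59, 66, 72, 81, 88, 93, 97]

Fragments:
  [0,7): 7 bp
  [7,10): 3 bp
  [10,18): 8 bp
  [18,28): 10 bp
  [28,37): 9 bp
  [37,46): 9 bp
  [46,51): 5 bp
  [51,59): 8 bp
  [59,66): 7 bp
  [66,72): 6 bp
  [72,81): 9 bp
  [81,88): 7 bp
  [88,93): 5 bp
  [93,97): 4 bp
  [97,121): 24 bp

[3,4,5,5,6,7,7,7,8,8,9,9,9,10,24]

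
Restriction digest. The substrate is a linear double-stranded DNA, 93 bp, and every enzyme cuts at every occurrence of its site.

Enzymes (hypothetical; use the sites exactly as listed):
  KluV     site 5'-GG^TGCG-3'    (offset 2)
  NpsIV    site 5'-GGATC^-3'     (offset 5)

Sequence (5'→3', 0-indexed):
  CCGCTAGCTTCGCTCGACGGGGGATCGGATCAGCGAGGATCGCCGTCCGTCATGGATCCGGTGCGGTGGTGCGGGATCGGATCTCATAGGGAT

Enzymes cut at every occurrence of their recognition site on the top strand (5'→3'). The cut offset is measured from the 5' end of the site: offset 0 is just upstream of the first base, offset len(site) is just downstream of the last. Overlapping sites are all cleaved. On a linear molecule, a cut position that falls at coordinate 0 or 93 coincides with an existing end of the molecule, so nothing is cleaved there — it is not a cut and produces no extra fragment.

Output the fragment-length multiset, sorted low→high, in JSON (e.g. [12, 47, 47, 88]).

Per-enzyme occurrences:
  KluV (GGTGCG, off=2): starts [59, 67] → cuts [61, 69]
  NpsIV (GGATC, off=5): starts [21, 26, 36, 53, 73, 78] → cuts [26, 31, 41, 58, 78, 83]

All cut coordinates (distinct, sorted): [26, 31, 41, 58, 61, 69, 78, 83]

Fragment lengths:
  [0,26): 26 bp
  [26,31): 5 bp
  [31,41): 10 bp
  [41,58): 17 bp
  [58,61): 3 bp
  [61,69): 8 bp
  [69,78): 9 bp
  [78,83): 5 bp
  [83,93): 10 bp

[3,5,5,8,9,10,10,17,26]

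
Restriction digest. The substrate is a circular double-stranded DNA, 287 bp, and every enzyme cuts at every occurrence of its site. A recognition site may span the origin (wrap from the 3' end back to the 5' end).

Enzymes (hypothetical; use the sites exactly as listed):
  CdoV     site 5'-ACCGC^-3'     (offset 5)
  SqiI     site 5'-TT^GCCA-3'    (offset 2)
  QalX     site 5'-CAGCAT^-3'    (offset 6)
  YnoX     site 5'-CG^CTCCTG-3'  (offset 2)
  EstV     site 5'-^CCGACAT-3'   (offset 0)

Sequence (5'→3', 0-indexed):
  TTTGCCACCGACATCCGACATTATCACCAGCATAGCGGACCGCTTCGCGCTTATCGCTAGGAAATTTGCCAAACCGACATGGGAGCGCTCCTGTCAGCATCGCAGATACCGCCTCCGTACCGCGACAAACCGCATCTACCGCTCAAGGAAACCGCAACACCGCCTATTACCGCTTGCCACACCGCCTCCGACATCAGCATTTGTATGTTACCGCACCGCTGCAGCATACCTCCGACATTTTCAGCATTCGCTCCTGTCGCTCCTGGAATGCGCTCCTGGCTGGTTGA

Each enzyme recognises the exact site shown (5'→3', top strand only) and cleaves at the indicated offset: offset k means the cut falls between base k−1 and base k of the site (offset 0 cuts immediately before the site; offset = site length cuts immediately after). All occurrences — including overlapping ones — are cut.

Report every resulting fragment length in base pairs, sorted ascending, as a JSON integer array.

[2,2,3,4,4,5,6,7,8,8,9,9,10,10,10,10,11,12,13,13,13,13,14,14,16,18,19,24]

Site scan:
  CdoV ACCGC/5: at [38, 107, 118, 128, 137, 150, 158, 168, 180, 209, 214] ⇒ [43, 112, 123, 133, 142, 155, 163, 173, 185, 214, 219]
  SqiI TTGCCA/2: at [1, 65, 173] ⇒ [3, 67, 175]
  QalX CAGCAT/6: at [27, 94, 194, 221, 241] ⇒ [33, 100, 200, 227, 247]
  YnoX CGCTCCTG/2: at [85, 248, 257, 270] ⇒ [87, 250, 259, 272]
  EstV CCGACAT/0: at [7, 14, 73, 187, 231] ⇒ [7, 14, 73, 187, 231]

All cut coordinates (distinct, sorted): [3, 7, 14, 33, 43, 67, 73, 87, 100, 112, 123, 133, 142, 155, 163, 173, 175, 185, 187, 200, 214, 219, 227, 231, 247, 250, 259, 272]

Fragments:
  3→7: 4 bp
  7→14: 7 bp
  14→33: 19 bp
  33→43: 10 bp
  43→67: 24 bp
  67→73: 6 bp
  73→87: 14 bp
  87→100: 13 bp
  100→112: 12 bp
  112→123: 11 bp
  123→133: 10 bp
  133→142: 9 bp
  142→155: 13 bp
  155→163: 8 bp
  163→173: 10 bp
  173→175: 2 bp
  175→185: 10 bp
  185→187: 2 bp
  187→200: 13 bp
  200→214: 14 bp
  214→219: 5 bp
  219→227: 8 bp
  227→231: 4 bp
  231→247: 16 bp
  247→250: 3 bp
  250→259: 9 bp
  259→272: 13 bp
  272→3 (wrap): 287-272+3 = 18 bp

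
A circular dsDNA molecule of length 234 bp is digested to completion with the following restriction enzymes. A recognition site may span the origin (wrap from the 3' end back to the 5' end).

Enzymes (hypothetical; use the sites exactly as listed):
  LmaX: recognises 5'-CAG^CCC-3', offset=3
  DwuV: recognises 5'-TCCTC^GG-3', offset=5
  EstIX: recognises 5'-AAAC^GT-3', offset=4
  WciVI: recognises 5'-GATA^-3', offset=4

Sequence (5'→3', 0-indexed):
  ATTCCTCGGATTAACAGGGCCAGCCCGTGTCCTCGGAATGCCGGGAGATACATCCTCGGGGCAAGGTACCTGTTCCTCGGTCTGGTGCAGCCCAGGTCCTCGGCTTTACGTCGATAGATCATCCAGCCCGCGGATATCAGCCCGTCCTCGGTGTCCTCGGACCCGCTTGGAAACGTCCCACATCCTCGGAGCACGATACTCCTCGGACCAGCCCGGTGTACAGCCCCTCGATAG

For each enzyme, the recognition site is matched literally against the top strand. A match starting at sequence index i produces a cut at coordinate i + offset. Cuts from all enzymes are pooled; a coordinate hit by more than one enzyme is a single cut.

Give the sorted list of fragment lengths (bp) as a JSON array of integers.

[4,6,7,7,8,9,9,10,10,10,11,11,11,12,12,13,15,16,16,16,21]

Site scan:
  LmaX (CAGCCC, off=3): starts [20, 87, 123, 137, 208, 220] → cuts [23, 90, 126, 140, 211, 223]
  DwuV (TCCTCGG, off=5): starts [2, 29, 52, 73, 96, 144, 153, 182, 199] → cuts [7, 34, 57, 78, 101, 149, 158, 187, 204]
  EstIX (AAACGT, off=4): starts [170] → cuts [174]
  WciVI (GATA, off=4): starts [46, 112, 132, 194, 229] → cuts [50, 116, 136, 198, 233]

Pooled cuts: [7, 23, 34, 50, 57, 78, 90, 101, 116, 126, 136, 140, 149, 158, 174, 187, 198, 204, 211, 223, 233]

Fragments:
  7→23: 16 bp
  23→34: 11 bp
  34→50: 16 bp
  50→57: 7 bp
  57→78: 21 bp
  78→90: 12 bp
  90→101: 11 bp
  101→116: 15 bp
  116→126: 10 bp
  126→136: 10 bp
  136→140: 4 bp
  140→149: 9 bp
  149→158: 9 bp
  158→174: 16 bp
  174→187: 13 bp
  187→198: 11 bp
  198→204: 6 bp
  204→211: 7 bp
  211→223: 12 bp
  223→233: 10 bp
  233→7 (wrap): 234-233+7 = 8 bp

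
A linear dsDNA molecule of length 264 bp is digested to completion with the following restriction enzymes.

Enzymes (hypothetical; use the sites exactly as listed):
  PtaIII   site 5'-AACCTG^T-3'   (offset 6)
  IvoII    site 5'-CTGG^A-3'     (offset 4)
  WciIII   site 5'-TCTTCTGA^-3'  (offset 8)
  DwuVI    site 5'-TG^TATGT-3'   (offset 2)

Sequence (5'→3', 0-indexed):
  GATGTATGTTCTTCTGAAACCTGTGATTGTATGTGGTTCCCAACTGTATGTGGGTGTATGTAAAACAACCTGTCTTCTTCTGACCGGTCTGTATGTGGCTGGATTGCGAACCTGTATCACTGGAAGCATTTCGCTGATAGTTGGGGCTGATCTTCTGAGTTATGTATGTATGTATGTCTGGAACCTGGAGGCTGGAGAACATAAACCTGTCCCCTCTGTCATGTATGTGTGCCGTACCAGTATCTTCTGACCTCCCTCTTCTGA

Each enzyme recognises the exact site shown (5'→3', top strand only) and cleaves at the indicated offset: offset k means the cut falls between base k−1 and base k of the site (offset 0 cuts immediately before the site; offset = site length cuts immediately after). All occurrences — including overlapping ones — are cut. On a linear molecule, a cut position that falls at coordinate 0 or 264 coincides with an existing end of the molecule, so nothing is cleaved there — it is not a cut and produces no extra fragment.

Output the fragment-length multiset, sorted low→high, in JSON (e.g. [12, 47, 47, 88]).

Site scan:
  PtaIII AACCTGT/6: at [17, 66, 108, 203] ⇒ [23, 72, 114, 209]
  IvoII CTGGA/4: at [98, 119, 177, 184, 191] ⇒ [102, 123, 181, 188, 195]
  WciIII TCTTCTGA/8: at [9, 75, 150, 242, 256] ⇒ [17, 83, 158, 250] (position 264 is a terminus of the linear molecule — no cut)
  DwuVI TGTATGT/2: at [2, 27, 44, 54, 89, 162, 166, 170, 221] ⇒ [4, 29, 46, 56, 91, 164, 168, 172, 223]

All cut coordinates (distinct, sorted): [4, 17, 23, 29, 46, 56, 72, 83, 91, 102, 114, 123, 158, 164, 168, 172, 181, 188, 195, 209, 223, 250]

Fragment lengths:
  [0,4): 4 bp
  [4,17): 13 bp
  [17,23): 6 bp
  [23,29): 6 bp
  [29,46): 17 bp
  [46,56): 10 bp
  [56,72): 16 bp
  [72,83): 11 bp
  [83,91): 8 bp
  [91,102): 11 bp
  [102,114): 12 bp
  [114,123): 9 bp
  [123,158): 35 bp
  [158,164): 6 bp
  [164,168): 4 bp
  [168,172): 4 bp
  [172,181): 9 bp
  [181,188): 7 bp
  [188,195): 7 bp
  [195,209): 14 bp
  [209,223): 14 bp
  [223,250): 27 bp
  [250,264): 14 bp

[4,4,4,6,6,6,7,7,8,9,9,10,11,11,12,13,14,14,14,16,17,27,35]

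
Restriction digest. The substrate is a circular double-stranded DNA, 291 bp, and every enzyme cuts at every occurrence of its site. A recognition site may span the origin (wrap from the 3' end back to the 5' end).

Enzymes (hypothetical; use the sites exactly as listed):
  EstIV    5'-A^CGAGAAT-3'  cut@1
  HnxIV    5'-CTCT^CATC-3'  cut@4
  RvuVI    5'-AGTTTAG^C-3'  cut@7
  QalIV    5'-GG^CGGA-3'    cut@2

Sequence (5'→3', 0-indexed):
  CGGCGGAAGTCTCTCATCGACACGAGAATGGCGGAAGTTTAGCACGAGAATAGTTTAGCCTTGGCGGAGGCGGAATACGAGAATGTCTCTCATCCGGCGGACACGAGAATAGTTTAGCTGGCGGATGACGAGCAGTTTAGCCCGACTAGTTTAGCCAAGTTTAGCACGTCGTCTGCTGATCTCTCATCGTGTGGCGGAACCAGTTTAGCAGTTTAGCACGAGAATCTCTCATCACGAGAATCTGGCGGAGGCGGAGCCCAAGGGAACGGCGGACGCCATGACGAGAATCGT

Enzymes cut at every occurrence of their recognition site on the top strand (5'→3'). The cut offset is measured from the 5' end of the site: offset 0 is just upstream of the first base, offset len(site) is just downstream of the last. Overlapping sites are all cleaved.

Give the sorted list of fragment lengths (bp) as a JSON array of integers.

[2,2,4,5,6,6,6,6,7,7,8,8,9,10,10,11,11,11,11,12,13,13,14,14,14,14,18,19,20]

Scan for sites:
  EstIV (ACGAGAAT, off=1): starts [21, 43, 76, 102, 217, 233, 280] → cuts [22, 44, 77, 103, 218, 234, 281]
  HnxIV (CTCTCATC, off=4): starts [10, 86, 180, 225] → cuts [14, 90, 184, 229]
  RvuVI (AGTTTAGC, off=7): starts [35, 51, 110, 133, 147, 157, 201, 209] → cuts [42, 58, 117, 140, 154, 164, 208, 216]
  QalIV (GGCGGA, off=2): starts [1, 29, 62, 68, 95, 119, 192, 243, 249, 267] → cuts [3, 31, 64, 70, 97, 121, 194, 245, 251, 269]

All cut coordinates (distinct, sorted): [3, 14, 22, 31, 42, 44, 58, 64, 70, 77, 90, 97, 103, 117, 121, 140, 154, 164, 184, 194, 208, 216, 218, 229, 234, 245, 251, 269, 281]

Fragments:
  3→14: 11 bp
  14→22: 8 bp
  22→31: 9 bp
  31→42: 11 bp
  42→44: 2 bp
  44→58: 14 bp
  58→64: 6 bp
  64→70: 6 bp
  70→77: 7 bp
  77→90: 13 bp
  90→97: 7 bp
  97→103: 6 bp
  103→117: 14 bp
  117→121: 4 bp
  121→140: 19 bp
  140→154: 14 bp
  154→164: 10 bp
  164→184: 20 bp
  184→194: 10 bp
  194→208: 14 bp
  208→216: 8 bp
  216→218: 2 bp
  218→229: 11 bp
  229→234: 5 bp
  234→245: 11 bp
  245→251: 6 bp
  251→269: 18 bp
  269→281: 12 bp
  281→3 (wrap): 291-281+3 = 13 bp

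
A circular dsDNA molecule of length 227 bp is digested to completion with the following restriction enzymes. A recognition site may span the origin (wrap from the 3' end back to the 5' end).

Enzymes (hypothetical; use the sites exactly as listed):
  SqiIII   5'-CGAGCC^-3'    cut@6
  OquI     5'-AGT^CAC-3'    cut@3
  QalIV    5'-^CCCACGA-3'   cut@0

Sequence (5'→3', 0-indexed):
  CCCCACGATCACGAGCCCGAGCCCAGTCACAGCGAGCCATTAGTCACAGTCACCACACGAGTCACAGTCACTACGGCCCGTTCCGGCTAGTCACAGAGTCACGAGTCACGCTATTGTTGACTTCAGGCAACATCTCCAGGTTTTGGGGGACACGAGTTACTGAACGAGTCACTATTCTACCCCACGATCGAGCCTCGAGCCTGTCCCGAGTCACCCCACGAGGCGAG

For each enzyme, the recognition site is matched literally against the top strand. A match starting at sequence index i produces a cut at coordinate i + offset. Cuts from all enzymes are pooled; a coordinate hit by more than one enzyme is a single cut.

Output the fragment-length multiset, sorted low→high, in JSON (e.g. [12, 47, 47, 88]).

Site scan:
  SqiIII CGAGCC/6: at [11, 17, 32, 188, 195, 223] ⇒ [2, 17, 23, 38, 194, 201]
  OquI AGTCAC/3: at [24, 41, 47, 59, 65, 88, 96, 103, 166, 208] ⇒ [27, 44, 50, 62, 68, 91, 99, 106, 169, 211]
  QalIV CCCACGA/0: at [1, 180, 214] ⇒ [1, 180, 214]

Pooled cuts: [1, 2, 17, 23, 27, 38, 44, 50, 62, 68, 91, 99, 106, 169, 180, 194, 201, 211, 214]

Fragments:
  1→2: 1 bp
  2→17: 15 bp
  17→23: 6 bp
  23→27: 4 bp
  27→38: 11 bp
  38→44: 6 bp
  44→50: 6 bp
  50→62: 12 bp
  62→68: 6 bp
  68→91: 23 bp
  91→99: 8 bp
  99→106: 7 bp
  106→169: 63 bp
  169→180: 11 bp
  180→194: 14 bp
  194→201: 7 bp
  201→211: 10 bp
  211→214: 3 bp
  214→1 (wrap): 227-214+1 = 14 bp

[1,3,4,6,6,6,6,7,7,8,10,11,11,12,14,14,15,23,63]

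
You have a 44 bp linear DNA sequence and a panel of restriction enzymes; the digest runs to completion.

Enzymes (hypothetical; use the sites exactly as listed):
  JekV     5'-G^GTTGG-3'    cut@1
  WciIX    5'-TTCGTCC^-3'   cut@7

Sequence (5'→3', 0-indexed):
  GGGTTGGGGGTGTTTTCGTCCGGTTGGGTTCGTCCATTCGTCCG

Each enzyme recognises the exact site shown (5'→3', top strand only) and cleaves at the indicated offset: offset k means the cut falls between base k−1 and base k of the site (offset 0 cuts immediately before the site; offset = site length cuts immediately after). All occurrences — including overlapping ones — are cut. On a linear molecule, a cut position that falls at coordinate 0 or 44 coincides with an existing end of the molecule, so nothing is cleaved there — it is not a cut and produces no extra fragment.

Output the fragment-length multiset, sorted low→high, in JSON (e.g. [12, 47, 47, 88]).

Per-enzyme occurrences:
  JekV (GGTTGG, off=1): starts [1, 21] → cuts [2, 22]
  WciIX (TTCGTCC, off=7): starts [14, 28, 36] → cuts [21, 35, 43]

Pooled cuts: [2, 21, 22, 35, 43]

Fragments:
  [0,2): 2 bp
  [2,21): 19 bp
  [21,22): 1 bp
  [22,35): 13 bp
  [35,43): 8 bp
  [43,44): 1 bp

[1,1,2,8,13,19]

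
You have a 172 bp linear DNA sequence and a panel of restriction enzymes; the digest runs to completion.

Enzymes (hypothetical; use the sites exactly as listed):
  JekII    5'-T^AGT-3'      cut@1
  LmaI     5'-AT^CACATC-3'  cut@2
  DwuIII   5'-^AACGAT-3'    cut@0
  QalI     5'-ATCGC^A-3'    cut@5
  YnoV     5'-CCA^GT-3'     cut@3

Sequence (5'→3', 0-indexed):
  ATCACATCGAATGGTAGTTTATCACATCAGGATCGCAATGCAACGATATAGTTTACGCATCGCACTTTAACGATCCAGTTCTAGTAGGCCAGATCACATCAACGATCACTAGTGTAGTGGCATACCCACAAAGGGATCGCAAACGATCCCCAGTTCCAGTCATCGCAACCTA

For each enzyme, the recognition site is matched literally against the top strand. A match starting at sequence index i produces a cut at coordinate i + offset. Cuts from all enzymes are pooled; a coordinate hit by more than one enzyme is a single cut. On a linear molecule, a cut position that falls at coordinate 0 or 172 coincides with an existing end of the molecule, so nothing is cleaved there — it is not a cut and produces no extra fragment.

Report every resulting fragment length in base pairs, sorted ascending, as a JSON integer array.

[1,2,5,5,5,5,6,6,6,7,8,8,9,10,11,12,13,14,14,25]

Site scan:
  JekII (TAGT, off=1): starts [14, 48, 81, 109, 114] → cuts [15, 49, 82, 110, 115]
  LmaI (ATCACATC, off=2): starts [0, 20, 92] → cuts [2, 22, 94]
  DwuIII (AACGAT, off=0): starts [41, 68, 100, 141] → cuts [41, 68, 100, 141]
  QalI (ATCGCA, off=5): starts [31, 58, 135, 161] → cuts [36, 63, 140, 166]
  YnoV (CCAGT, off=3): starts [74, 149, 155] → cuts [77, 152, 158]

Pooled cuts: [2, 15, 22, 36, 41, 49, 63, 68, 77, 82, 94, 100, 110, 115, 140, 141, 152, 158, 166]

Fragment lengths:
  [0,2): 2 bp
  [2,15): 13 bp
  [15,22): 7 bp
  [22,36): 14 bp
  [36,41): 5 bp
  [41,49): 8 bp
  [49,63): 14 bp
  [63,68): 5 bp
  [68,77): 9 bp
  [77,82): 5 bp
  [82,94): 12 bp
  [94,100): 6 bp
  [100,110): 10 bp
  [110,115): 5 bp
  [115,140): 25 bp
  [140,141): 1 bp
  [141,152): 11 bp
  [152,158): 6 bp
  [158,166): 8 bp
  [166,172): 6 bp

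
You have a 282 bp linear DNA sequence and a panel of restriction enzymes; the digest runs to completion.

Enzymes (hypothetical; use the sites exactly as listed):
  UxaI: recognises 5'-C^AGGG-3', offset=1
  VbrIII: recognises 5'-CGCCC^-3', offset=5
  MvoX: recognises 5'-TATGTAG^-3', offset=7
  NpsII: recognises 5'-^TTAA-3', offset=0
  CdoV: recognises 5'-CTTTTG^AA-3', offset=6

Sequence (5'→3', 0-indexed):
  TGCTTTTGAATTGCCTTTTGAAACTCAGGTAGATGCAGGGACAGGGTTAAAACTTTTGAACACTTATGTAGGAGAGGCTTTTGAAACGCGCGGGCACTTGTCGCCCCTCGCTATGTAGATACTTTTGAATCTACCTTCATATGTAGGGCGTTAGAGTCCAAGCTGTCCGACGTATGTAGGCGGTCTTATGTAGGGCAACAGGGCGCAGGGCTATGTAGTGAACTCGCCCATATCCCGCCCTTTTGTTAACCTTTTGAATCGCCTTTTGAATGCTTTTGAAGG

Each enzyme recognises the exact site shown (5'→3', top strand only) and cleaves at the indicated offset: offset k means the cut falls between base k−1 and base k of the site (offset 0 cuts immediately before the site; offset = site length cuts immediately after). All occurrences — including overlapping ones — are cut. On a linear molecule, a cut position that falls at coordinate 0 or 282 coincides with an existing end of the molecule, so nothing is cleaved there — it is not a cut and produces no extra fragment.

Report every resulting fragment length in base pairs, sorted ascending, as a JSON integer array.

[4,4,5,6,6,7,8,9,10,11,11,11,12,12,12,12,12,12,13,14,16,19,23,33]

Site scan:
  UxaI CAGGG/1: at [35, 41, 198, 205] ⇒ [36, 42, 199, 206]
  VbrIII CGCCC/5: at [101, 224, 235] ⇒ [106, 229, 240]
  MvoX TATGTAG/7: at [64, 111, 139, 172, 186, 211] ⇒ [71, 118, 146, 179, 193, 218]
  NpsII TTAA/0: at [46, 245] ⇒ [46, 245]
  CdoV CTTTTGAA/6: at [2, 14, 52, 77, 121, 250, 262, 272] ⇒ [8, 20, 58, 83, 127, 256, 268, 278]

Pooled cuts: [8, 20, 36, 42, 46, 58, 71, 83, 106, 118, 127, 146, 179, 193, 199, 206, 218, 229, 240, 245, 256, 268, 278]

Fragments:
  [0,8): 8 bp
  [8,20): 12 bp
  [20,36): 16 bp
  [36,42): 6 bp
  [42,46): 4 bp
  [46,58): 12 bp
  [58,71): 13 bp
  [71,83): 12 bp
  [83,106): 23 bp
  [106,118): 12 bp
  [118,127): 9 bp
  [127,146): 19 bp
  [146,179): 33 bp
  [179,193): 14 bp
  [193,199): 6 bp
  [199,206): 7 bp
  [206,218): 12 bp
  [218,229): 11 bp
  [229,240): 11 bp
  [240,245): 5 bp
  [245,256): 11 bp
  [256,268): 12 bp
  [268,278): 10 bp
  [278,282): 4 bp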